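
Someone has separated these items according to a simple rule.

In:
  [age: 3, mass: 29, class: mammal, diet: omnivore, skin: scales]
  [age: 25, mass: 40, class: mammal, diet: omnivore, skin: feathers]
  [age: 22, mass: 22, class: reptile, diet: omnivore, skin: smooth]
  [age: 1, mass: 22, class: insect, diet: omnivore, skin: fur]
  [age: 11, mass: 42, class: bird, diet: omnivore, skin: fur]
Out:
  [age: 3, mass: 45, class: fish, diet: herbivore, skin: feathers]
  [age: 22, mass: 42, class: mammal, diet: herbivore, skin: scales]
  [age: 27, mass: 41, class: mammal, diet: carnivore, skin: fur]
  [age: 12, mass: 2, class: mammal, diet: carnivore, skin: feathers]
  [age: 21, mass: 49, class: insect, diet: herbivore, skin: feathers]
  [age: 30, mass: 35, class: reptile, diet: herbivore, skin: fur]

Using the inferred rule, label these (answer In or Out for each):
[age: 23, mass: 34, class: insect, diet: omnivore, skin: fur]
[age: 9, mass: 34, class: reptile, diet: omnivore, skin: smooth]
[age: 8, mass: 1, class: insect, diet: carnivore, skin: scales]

The simplest hypothesis consistent with all the labels is: diet is omnivore.
[age: 23, mass: 34, class: insect, diet: omnivore, skin: fur] → diet is omnivore → In. [age: 9, mass: 34, class: reptile, diet: omnivore, skin: smooth] → diet is omnivore → In. [age: 8, mass: 1, class: insect, diet: carnivore, skin: scales] → diet is carnivore → Out.

In, In, Out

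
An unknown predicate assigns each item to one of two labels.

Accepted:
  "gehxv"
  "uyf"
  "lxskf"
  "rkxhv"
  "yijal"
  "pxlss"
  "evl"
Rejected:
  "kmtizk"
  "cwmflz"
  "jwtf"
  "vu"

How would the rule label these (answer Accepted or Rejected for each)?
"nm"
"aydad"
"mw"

Every 'Accepted' example satisfies: odd length. None of the 'Rejected' examples do.

Rejected, Accepted, Rejected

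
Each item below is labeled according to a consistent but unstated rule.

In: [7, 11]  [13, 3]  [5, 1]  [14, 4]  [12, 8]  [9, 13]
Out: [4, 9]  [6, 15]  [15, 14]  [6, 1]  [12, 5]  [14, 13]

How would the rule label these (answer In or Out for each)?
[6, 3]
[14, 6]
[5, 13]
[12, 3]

One predicate separates the groups cleanly: sum is even.
Out: [6, 3], since 6+3 = 9.
In: [14, 6], since 14+6 = 20.
In: [5, 13], since 5+13 = 18.
Out: [12, 3], since 12+3 = 15.

Out, In, In, Out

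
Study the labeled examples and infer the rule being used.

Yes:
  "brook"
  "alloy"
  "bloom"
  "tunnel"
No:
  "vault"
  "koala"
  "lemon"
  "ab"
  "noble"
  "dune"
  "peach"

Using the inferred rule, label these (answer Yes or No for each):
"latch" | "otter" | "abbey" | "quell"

No, Yes, Yes, Yes

Comparing the two groups points to one rule — has a double letter.
"latch": no doubled letter, fails the rule → No. "otter": 'tt' doubled, fits → Yes. "abbey": 'bb' doubled, fits → Yes. "quell": 'll' doubled, fits → Yes.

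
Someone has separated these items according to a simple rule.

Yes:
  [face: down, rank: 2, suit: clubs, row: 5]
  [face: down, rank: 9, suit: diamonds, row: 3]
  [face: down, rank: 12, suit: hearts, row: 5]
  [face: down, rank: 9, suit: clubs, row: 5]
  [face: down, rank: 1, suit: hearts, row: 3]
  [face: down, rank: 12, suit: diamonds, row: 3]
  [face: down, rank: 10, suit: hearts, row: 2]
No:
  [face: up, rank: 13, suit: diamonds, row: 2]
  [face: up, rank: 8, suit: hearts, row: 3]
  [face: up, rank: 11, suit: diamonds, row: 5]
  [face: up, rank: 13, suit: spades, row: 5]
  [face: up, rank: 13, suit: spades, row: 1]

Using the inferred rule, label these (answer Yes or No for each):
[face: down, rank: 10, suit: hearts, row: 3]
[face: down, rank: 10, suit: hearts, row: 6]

Yes, Yes

Comparing the two groups points to one rule — face is down.
[face: down, rank: 10, suit: hearts, row: 3] — face is down, hence Yes.
[face: down, rank: 10, suit: hearts, row: 6] — face is down, hence Yes.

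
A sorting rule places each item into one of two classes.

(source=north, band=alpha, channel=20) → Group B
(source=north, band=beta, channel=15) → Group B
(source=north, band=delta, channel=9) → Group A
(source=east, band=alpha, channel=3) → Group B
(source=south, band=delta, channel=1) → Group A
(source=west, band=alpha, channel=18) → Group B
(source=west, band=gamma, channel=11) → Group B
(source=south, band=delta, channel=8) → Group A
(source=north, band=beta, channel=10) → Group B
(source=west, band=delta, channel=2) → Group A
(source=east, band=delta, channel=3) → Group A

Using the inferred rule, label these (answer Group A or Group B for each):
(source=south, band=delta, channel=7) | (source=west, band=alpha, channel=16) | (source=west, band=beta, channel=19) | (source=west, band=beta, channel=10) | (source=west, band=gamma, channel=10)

Rule: band is delta. This holds for each 'Group A' example and fails for each 'Group B' one.

Group A, Group B, Group B, Group B, Group B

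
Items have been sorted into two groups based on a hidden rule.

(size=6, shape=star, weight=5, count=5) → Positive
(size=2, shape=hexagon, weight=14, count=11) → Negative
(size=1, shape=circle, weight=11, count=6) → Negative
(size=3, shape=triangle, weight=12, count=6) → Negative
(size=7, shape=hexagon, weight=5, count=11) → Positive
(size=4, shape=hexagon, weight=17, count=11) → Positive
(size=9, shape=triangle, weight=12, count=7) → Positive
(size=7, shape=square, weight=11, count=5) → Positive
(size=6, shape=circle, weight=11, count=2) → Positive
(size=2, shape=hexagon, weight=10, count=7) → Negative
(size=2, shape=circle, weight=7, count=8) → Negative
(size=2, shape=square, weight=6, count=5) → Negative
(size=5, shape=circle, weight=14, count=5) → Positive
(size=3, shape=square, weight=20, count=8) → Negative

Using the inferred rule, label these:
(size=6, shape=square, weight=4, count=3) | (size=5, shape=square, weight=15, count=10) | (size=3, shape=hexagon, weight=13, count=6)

Positive, Positive, Negative

A rule that fits every label: size ≥ 4 — true of each 'Positive' example, false of each 'Negative' one.
(size=6, shape=square, weight=4, count=3): Positive (size = 6). (size=5, shape=square, weight=15, count=10): Positive (size = 5). (size=3, shape=hexagon, weight=13, count=6): Negative (size = 3).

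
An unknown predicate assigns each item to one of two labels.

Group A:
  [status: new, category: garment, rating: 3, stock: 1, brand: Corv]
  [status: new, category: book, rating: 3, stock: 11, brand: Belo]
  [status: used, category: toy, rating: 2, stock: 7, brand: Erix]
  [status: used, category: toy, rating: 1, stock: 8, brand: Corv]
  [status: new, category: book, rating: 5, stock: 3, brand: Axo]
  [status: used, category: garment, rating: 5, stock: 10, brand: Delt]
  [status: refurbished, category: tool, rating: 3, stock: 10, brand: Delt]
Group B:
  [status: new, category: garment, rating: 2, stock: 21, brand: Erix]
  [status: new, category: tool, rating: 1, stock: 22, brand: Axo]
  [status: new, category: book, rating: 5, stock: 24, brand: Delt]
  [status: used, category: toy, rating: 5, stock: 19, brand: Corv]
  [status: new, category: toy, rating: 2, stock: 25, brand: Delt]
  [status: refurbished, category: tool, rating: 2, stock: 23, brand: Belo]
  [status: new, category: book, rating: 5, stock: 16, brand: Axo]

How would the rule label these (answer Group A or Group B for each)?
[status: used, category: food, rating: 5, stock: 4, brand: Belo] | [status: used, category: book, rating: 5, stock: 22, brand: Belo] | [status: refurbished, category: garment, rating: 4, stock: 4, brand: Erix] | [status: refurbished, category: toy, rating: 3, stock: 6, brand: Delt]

Group A, Group B, Group A, Group A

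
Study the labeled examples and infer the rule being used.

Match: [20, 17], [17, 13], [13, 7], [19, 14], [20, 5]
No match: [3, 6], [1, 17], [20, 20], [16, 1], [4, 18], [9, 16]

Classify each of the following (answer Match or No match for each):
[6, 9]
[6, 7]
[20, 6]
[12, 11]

No match, No match, Match, Match

The pattern is that an item is 'Match' exactly when: first > second AND sum ≥ 18.
No match: [6, 9], since 6 < 9, 6+9 = 15. No match: [6, 7], since 6 < 7, 6+7 = 13. Match: [20, 6], since 20 > 6, 20+6 = 26. Match: [12, 11], since 12 > 11, 12+11 = 23.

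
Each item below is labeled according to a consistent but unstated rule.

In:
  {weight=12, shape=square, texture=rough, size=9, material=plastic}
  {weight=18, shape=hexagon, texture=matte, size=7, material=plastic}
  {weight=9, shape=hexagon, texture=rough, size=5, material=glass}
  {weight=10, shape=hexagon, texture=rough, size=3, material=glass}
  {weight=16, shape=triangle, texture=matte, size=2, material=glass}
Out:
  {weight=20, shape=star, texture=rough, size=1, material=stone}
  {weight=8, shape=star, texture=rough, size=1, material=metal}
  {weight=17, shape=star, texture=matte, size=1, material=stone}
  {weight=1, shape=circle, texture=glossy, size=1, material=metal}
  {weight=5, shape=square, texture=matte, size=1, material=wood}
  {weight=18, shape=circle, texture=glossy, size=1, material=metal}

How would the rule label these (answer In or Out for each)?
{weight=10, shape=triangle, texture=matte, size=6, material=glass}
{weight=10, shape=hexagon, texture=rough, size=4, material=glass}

In, In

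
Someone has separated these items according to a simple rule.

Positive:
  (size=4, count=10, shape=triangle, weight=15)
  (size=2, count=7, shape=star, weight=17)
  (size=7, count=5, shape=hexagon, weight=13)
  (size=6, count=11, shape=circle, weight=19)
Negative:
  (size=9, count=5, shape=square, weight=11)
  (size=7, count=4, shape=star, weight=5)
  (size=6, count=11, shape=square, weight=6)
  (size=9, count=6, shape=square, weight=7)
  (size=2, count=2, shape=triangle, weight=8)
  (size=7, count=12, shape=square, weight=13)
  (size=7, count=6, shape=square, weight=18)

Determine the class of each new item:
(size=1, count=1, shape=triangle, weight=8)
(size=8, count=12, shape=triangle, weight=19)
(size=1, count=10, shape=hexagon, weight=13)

Negative, Positive, Positive

Rule: shape is not square AND count ≥ 5. This holds for each 'Positive' example and fails for each 'Negative' one.
Negative: (size=1, count=1, shape=triangle, weight=8), since shape is triangle, count = 1. Positive: (size=8, count=12, shape=triangle, weight=19), since shape is triangle, count = 12. Positive: (size=1, count=10, shape=hexagon, weight=13), since shape is hexagon, count = 10.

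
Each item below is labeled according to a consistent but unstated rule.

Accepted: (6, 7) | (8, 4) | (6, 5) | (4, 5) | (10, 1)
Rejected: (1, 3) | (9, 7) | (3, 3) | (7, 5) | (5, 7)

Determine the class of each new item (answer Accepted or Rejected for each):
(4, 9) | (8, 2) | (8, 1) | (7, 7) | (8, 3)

The rule appears to be: first is even.
(4, 9) — first 4, hence Accepted. (8, 2) — first 8, hence Accepted. (8, 1) — first 8, hence Accepted. (7, 7) — first 7, hence Rejected. (8, 3) — first 8, hence Accepted.

Accepted, Accepted, Accepted, Rejected, Accepted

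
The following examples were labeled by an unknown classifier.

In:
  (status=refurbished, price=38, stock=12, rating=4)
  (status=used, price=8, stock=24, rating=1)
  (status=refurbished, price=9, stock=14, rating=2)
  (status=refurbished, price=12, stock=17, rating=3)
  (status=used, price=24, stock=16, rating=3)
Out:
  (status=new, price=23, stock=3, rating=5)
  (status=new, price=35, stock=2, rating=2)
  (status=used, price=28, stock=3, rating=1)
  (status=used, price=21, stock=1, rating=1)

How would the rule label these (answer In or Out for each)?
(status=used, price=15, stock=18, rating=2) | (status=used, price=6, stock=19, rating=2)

Every 'In' example satisfies: stock ≥ 12. None of the 'Out' examples do.
(status=used, price=15, stock=18, rating=2) → stock = 18 → In. (status=used, price=6, stock=19, rating=2) → stock = 19 → In.

In, In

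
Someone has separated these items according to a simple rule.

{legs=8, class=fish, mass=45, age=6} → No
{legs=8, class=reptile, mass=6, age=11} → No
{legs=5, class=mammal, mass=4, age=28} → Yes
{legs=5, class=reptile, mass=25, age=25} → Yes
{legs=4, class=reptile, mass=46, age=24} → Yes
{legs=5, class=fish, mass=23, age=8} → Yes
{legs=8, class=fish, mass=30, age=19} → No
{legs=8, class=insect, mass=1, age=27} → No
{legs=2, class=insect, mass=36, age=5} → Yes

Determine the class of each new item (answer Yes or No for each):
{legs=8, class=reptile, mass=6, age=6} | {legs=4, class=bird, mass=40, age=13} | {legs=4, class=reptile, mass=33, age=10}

No, Yes, Yes

The pattern is that an item is 'Yes' exactly when: legs ≤ 5.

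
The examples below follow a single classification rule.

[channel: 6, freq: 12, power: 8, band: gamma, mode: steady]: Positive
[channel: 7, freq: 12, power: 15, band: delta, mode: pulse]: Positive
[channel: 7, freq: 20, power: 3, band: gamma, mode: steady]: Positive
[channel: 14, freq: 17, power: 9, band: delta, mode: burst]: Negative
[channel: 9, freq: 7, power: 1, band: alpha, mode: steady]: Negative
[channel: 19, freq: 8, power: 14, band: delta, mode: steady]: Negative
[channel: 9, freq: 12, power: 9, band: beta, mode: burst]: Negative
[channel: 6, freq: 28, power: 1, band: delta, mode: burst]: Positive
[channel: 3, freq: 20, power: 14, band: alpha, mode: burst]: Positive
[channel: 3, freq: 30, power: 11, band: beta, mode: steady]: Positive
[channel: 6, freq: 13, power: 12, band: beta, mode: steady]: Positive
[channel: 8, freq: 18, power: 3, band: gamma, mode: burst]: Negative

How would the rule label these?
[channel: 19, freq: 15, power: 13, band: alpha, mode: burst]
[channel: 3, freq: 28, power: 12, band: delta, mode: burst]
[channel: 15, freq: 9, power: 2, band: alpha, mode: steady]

The rule appears to be: channel ≤ 7.
[channel: 19, freq: 15, power: 13, band: alpha, mode: burst]: channel = 19, does not pass → Negative. [channel: 3, freq: 28, power: 12, band: delta, mode: burst]: channel = 3, matches → Positive. [channel: 15, freq: 9, power: 2, band: alpha, mode: steady]: channel = 15, does not pass → Negative.

Negative, Positive, Negative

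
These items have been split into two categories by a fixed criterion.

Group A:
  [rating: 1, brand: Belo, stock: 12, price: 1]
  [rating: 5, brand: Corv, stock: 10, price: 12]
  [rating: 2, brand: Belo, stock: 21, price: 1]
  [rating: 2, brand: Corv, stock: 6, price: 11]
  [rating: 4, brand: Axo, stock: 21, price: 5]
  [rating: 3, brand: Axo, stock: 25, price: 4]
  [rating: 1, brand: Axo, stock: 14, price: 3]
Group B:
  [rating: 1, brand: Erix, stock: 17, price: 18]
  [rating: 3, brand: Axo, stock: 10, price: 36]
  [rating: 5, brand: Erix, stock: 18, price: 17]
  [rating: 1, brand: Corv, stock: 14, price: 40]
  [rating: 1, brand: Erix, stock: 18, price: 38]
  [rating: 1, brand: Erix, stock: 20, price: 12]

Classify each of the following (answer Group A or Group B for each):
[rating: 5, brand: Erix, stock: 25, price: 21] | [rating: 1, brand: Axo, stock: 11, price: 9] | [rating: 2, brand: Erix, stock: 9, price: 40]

Group B, Group A, Group B

The distinguishing property — stock ≠ 20 AND price ≤ 12 — holds for all the 'Group A' cases and none of the 'Group B' cases.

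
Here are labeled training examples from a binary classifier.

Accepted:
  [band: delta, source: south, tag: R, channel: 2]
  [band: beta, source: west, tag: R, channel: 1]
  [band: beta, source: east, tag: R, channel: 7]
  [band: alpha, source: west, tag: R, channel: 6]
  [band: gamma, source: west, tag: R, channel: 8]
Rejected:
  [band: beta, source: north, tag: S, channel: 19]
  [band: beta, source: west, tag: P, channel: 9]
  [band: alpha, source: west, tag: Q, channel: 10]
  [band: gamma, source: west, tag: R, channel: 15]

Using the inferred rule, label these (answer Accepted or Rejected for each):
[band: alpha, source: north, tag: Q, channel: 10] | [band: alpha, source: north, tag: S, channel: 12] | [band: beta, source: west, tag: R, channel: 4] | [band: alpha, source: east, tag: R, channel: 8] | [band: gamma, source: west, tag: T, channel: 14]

The classifier is using: channel ≤ 8.
[band: alpha, source: north, tag: Q, channel: 10]: Rejected (channel = 10).
[band: alpha, source: north, tag: S, channel: 12]: Rejected (channel = 12).
[band: beta, source: west, tag: R, channel: 4]: Accepted (channel = 4).
[band: alpha, source: east, tag: R, channel: 8]: Accepted (channel = 8).
[band: gamma, source: west, tag: T, channel: 14]: Rejected (channel = 14).

Rejected, Rejected, Accepted, Accepted, Rejected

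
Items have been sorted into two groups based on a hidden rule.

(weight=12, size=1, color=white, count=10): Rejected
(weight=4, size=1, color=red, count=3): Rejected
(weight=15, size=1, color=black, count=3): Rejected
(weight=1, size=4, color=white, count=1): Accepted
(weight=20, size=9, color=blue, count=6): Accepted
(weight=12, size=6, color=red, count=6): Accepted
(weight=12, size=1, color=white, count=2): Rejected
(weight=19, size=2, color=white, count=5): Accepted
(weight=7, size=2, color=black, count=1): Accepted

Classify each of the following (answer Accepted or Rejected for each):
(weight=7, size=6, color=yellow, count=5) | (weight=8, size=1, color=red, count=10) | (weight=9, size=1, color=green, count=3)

Accepted, Rejected, Rejected

The pattern is that an item is 'Accepted' exactly when: size ≥ 2.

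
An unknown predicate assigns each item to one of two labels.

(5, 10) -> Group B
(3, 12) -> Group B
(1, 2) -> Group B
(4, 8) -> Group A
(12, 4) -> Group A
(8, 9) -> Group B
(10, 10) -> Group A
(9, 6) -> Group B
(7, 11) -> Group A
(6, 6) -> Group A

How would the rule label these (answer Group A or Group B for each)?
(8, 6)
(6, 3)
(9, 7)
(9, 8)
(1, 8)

Group A, Group B, Group A, Group B, Group B

Looking at the examples, the only property every 'Group A' case has and every 'Group B' case lacks is: sum is even.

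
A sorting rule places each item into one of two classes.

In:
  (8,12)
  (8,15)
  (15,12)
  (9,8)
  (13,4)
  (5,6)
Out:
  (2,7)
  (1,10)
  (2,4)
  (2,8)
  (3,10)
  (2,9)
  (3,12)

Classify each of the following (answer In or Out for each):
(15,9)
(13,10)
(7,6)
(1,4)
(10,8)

In, In, In, Out, In

The simplest hypothesis consistent with all the labels is: first ≥ 4.
(15,9): first 15 — qualifies, so In. (13,10): first 13 — qualifies, so In. (7,6): first 7 — qualifies, so In. (1,4): first 1 — fails the rule, so Out. (10,8): first 10 — qualifies, so In.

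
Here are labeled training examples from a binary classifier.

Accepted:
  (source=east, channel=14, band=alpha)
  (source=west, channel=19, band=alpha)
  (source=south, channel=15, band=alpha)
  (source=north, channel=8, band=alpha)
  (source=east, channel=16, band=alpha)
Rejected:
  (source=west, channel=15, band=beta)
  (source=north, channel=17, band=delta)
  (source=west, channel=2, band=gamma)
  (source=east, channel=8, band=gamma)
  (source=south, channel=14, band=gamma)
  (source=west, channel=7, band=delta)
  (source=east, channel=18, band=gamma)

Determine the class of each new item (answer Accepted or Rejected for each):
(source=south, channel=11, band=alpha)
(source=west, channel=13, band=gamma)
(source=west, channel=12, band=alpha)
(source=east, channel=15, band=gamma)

Accepted, Rejected, Accepted, Rejected

The pattern is that an item is 'Accepted' exactly when: band is alpha.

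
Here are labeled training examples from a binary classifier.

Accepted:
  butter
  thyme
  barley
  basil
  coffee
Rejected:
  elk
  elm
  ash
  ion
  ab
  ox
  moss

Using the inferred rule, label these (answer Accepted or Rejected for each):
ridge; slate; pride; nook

Accepted, Accepted, Accepted, Rejected

The pattern is that an item is 'Accepted' exactly when: length ≥ 5.
ridge: Accepted (length 5). slate: Accepted (length 5). pride: Accepted (length 5). nook: Rejected (length 4).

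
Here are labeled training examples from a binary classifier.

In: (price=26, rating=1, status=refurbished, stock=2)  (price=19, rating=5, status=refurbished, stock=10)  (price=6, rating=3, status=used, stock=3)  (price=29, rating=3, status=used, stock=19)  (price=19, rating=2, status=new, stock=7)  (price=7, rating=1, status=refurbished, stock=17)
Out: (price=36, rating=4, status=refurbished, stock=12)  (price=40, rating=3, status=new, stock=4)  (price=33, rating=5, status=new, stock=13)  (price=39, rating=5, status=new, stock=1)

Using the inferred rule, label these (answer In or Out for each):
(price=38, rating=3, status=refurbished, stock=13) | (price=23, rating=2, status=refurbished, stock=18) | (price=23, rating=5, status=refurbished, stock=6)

Out, In, In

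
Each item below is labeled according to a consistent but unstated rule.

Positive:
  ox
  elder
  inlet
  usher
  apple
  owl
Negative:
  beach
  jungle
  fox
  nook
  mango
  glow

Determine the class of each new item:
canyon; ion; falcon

The pattern is that an item is 'Positive' exactly when: starts with a vowel.
canyon: Negative (starts with 'c').
ion: Positive (starts with 'i').
falcon: Negative (starts with 'f').

Negative, Positive, Negative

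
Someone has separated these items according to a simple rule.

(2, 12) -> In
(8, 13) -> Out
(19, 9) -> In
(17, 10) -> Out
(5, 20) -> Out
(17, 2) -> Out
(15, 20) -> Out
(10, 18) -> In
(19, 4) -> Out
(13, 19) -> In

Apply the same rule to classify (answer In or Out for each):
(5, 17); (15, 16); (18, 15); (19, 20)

The rule appears to be: sum is even.
(5, 17) → 5+17 = 22 → In.
(15, 16) → 15+16 = 31 → Out.
(18, 15) → 18+15 = 33 → Out.
(19, 20) → 19+20 = 39 → Out.

In, Out, Out, Out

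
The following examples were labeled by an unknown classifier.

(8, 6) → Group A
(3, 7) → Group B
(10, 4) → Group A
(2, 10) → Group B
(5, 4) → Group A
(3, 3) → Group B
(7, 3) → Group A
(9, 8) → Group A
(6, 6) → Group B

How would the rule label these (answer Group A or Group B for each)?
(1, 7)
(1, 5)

Group B, Group B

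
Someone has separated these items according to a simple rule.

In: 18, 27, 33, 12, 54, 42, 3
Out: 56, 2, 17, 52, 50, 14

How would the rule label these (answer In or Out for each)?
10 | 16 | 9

The common property of the 'In' items is: multiple of 3. No 'Out' item has it.

Out, Out, In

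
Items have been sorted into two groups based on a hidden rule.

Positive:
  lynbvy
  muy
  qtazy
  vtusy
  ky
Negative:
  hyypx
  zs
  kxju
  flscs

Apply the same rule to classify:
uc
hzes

The distinguishing property — ends with 'y' — holds for all the 'Positive' cases and none of the 'Negative' cases.
uc — ends with 'c', hence Negative.
hzes — ends with 's', hence Negative.

Negative, Negative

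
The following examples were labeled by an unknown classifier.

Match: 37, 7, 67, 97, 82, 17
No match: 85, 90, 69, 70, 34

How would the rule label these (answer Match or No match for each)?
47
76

Match, No match

Rule: ≡ 2 (mod 5). This holds for each 'Match' example and fails for each 'No match' one.
Match: 47, since 47 mod 5 = 2.
No match: 76, since 76 mod 5 = 1.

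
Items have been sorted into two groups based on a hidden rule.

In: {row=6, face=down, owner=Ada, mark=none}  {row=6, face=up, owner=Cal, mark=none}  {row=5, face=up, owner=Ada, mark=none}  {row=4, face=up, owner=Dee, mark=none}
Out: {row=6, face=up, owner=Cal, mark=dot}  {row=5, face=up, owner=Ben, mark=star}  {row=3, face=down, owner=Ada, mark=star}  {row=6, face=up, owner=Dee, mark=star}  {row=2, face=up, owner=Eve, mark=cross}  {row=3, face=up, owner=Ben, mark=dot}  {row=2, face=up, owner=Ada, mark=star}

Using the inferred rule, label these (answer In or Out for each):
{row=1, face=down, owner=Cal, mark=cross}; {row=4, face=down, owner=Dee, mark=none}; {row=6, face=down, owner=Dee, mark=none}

Out, In, In

The rule appears to be: mark is none.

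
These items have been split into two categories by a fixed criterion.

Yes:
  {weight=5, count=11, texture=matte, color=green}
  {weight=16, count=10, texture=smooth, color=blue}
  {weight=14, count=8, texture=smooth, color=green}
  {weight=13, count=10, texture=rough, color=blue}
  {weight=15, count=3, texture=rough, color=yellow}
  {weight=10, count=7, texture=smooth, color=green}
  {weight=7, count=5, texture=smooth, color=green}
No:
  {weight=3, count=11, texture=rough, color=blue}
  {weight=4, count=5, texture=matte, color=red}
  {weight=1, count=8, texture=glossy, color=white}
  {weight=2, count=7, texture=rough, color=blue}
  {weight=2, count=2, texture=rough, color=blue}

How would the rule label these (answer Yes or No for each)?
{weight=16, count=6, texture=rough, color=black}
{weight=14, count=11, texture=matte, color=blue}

The simplest hypothesis consistent with all the labels is: weight ≥ 5.
{weight=16, count=6, texture=rough, color=black}: weight = 16 — has this property, so Yes.
{weight=14, count=11, texture=matte, color=blue}: weight = 14 — has this property, so Yes.

Yes, Yes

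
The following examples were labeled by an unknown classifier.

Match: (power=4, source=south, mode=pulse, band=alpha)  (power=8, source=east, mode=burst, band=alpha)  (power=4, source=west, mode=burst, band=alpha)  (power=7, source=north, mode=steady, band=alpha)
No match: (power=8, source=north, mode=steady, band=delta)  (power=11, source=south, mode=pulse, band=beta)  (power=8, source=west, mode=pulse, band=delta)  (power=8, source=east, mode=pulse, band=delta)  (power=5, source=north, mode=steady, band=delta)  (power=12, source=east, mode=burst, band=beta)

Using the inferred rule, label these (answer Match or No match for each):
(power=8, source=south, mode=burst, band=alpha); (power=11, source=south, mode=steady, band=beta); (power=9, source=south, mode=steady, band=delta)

The pattern is that an item is 'Match' exactly when: band is alpha.
(power=8, source=south, mode=burst, band=alpha) → band is alpha → Match. (power=11, source=south, mode=steady, band=beta) → band is beta → No match. (power=9, source=south, mode=steady, band=delta) → band is delta → No match.

Match, No match, No match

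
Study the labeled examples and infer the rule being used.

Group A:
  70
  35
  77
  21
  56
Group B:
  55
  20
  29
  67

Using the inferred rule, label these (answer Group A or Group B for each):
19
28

A rule that fits every label: multiple of 7 — true of each 'Group A' example, false of each 'Group B' one.

Group B, Group A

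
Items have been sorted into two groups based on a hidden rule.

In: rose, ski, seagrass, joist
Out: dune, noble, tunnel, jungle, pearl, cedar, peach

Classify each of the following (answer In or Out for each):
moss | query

The pattern is that an item is 'In' exactly when: contains 's'.

In, Out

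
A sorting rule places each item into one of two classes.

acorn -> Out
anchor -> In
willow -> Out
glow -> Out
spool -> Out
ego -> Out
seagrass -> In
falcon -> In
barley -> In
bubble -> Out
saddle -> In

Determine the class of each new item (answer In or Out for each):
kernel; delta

Rule: even length AND contains 'a'. This holds for each 'In' example and fails for each 'Out' one.

Out, Out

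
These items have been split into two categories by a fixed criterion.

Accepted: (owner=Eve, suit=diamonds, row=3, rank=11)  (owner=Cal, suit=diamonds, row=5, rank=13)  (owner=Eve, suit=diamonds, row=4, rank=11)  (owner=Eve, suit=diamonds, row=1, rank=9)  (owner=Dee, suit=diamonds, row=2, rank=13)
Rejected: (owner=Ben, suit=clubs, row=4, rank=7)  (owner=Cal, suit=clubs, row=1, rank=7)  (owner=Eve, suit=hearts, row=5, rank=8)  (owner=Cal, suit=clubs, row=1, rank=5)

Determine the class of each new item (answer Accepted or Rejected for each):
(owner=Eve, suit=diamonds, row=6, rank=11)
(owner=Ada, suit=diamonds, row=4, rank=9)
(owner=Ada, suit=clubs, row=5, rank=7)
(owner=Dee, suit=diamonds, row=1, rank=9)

Accepted, Accepted, Rejected, Accepted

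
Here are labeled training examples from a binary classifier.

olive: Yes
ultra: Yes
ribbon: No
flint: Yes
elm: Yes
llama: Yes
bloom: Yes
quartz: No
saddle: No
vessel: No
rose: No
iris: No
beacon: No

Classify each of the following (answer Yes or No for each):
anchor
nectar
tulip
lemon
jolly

No, No, Yes, Yes, Yes

Every 'Yes' example satisfies: odd length. None of the 'No' examples do.
anchor: No (length 6).
nectar: No (length 6).
tulip: Yes (length 5).
lemon: Yes (length 5).
jolly: Yes (length 5).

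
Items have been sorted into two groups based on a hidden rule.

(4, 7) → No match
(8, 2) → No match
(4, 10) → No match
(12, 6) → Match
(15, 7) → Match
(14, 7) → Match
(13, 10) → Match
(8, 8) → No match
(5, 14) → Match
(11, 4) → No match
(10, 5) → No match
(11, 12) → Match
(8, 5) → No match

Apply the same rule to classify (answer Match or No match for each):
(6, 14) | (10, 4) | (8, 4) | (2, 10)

Match, No match, No match, No match

The rule appears to be: sum ≥ 18.
(6, 14): Match (6+14 = 20).
(10, 4): No match (10+4 = 14).
(8, 4): No match (8+4 = 12).
(2, 10): No match (2+10 = 12).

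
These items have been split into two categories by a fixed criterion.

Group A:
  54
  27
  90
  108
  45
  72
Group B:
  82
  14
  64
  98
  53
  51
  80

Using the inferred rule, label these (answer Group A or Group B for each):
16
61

A rule that fits every label: multiple of 9 — true of each 'Group A' example, false of each 'Group B' one.
16: 16 = 9·1 + 7 — fails the rule, so Group B. 61: 61 = 9·6 + 7 — fails the rule, so Group B.

Group B, Group B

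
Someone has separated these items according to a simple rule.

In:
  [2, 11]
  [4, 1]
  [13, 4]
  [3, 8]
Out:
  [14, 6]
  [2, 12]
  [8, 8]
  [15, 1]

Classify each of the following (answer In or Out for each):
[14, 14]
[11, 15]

Out, Out

One predicate separates the groups cleanly: sum is odd.
[14, 14] — 14+14 = 28, hence Out. [11, 15] — 11+15 = 26, hence Out.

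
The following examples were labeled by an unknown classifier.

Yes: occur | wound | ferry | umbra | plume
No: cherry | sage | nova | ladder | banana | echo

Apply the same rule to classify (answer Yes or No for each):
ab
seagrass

No, No

One predicate separates the groups cleanly: odd length.
ab: length 2 — fails this test, so No.
seagrass: length 8 — fails this test, so No.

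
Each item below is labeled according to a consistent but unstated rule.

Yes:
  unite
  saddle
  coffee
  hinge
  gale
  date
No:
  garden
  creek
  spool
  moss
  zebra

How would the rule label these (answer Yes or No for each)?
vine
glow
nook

Rule: ends with 'e'. This holds for each 'Yes' example and fails for each 'No' one.
vine: ends with 'e', meets the rule → Yes. glow: ends with 'w', fails the rule → No. nook: ends with 'k', fails the rule → No.

Yes, No, No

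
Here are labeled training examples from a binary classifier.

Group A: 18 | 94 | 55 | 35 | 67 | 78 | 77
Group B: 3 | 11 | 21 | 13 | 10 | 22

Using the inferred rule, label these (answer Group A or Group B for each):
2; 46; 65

The common property of the 'Group A' items is: digit sum ≥ 5. No 'Group B' item has it.

Group B, Group A, Group A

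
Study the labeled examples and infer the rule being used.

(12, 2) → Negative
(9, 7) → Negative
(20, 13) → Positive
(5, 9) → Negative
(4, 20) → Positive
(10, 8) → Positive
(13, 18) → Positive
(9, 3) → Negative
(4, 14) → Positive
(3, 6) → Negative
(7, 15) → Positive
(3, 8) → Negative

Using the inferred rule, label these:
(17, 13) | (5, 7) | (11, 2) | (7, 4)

Positive, Negative, Negative, Negative

The distinguishing property — sum ≥ 18 — holds for all the 'Positive' cases and none of the 'Negative' cases.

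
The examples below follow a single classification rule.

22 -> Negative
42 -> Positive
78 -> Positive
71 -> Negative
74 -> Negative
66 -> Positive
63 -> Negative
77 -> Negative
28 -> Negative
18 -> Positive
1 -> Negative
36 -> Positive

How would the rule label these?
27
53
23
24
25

Checking candidate rules against both groups, what survives is: multiple of 6.
Negative: 27, since 27 = 6·4 + 3.
Negative: 53, since 53 = 6·8 + 5.
Negative: 23, since 23 = 6·3 + 5.
Positive: 24, since 24 = 6·4.
Negative: 25, since 25 = 6·4 + 1.

Negative, Negative, Negative, Positive, Negative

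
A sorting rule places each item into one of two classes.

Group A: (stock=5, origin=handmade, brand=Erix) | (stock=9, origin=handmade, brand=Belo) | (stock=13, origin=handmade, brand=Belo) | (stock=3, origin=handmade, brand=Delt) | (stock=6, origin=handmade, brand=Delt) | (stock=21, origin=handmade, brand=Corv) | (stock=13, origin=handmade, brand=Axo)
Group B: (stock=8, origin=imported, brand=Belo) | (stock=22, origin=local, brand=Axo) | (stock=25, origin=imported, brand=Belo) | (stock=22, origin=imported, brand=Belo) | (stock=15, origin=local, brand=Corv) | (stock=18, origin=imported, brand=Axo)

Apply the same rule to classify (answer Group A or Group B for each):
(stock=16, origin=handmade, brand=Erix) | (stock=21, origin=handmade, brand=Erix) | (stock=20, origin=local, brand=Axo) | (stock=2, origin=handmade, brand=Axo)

Group A, Group A, Group B, Group A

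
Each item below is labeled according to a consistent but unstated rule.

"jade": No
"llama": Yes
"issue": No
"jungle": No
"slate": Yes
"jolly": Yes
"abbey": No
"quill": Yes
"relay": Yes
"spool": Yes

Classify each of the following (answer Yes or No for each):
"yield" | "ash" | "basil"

The pattern is that an item is 'Yes' exactly when: odd length AND contains 'l'.
"yield": Yes (length 5, has 'l').
"ash": No (length 3, no 'l').
"basil": Yes (length 5, has 'l').

Yes, No, Yes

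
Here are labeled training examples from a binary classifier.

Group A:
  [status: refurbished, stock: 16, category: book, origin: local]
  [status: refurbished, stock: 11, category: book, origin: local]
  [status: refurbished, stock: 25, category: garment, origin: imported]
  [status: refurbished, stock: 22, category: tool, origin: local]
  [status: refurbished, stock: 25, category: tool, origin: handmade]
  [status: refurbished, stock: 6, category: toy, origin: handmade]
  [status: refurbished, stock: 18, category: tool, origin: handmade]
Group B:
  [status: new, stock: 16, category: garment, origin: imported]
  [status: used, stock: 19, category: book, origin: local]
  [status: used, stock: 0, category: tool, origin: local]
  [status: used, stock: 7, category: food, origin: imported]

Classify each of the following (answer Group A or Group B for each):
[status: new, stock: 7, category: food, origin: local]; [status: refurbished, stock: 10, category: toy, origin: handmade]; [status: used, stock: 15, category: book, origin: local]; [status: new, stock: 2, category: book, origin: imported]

Group B, Group A, Group B, Group B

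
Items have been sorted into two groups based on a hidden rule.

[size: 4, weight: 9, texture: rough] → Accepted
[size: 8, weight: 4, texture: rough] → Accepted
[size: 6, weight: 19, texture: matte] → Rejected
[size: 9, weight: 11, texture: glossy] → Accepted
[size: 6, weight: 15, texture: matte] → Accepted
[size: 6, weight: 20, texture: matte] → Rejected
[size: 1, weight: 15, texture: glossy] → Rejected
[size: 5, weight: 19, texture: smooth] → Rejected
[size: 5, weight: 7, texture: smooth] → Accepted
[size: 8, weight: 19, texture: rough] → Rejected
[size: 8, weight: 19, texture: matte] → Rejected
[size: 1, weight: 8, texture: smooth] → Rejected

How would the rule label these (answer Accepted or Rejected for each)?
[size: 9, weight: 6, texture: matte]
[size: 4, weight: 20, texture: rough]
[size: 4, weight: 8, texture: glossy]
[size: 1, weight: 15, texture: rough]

The simplest hypothesis consistent with all the labels is: weight ≤ 15 AND size ≥ 4.

Accepted, Rejected, Accepted, Rejected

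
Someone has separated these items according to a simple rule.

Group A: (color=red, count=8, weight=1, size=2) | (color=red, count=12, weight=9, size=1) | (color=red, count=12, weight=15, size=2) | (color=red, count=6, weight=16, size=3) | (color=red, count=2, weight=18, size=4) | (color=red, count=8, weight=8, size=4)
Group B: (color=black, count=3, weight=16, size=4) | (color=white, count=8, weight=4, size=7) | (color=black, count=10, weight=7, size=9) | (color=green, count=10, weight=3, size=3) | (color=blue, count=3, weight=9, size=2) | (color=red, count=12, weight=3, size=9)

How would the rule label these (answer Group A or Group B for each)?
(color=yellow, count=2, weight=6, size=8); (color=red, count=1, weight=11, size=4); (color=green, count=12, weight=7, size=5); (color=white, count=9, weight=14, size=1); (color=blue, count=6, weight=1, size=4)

The simplest hypothesis consistent with all the labels is: color is red AND size ≤ 4.
(color=yellow, count=2, weight=6, size=8) → color is yellow, size = 8 → Group B. (color=red, count=1, weight=11, size=4) → color is red, size = 4 → Group A. (color=green, count=12, weight=7, size=5) → color is green, size = 5 → Group B. (color=white, count=9, weight=14, size=1) → color is white, size = 1 → Group B. (color=blue, count=6, weight=1, size=4) → color is blue, size = 4 → Group B.

Group B, Group A, Group B, Group B, Group B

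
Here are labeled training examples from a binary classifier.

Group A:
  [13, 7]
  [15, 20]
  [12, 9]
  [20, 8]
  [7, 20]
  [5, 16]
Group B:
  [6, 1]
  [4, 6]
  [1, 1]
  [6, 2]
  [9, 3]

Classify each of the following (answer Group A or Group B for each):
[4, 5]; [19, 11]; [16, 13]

Group B, Group A, Group A

Rule: sum ≥ 20. This holds for each 'Group A' example and fails for each 'Group B' one.
Group B: [4, 5], since 4+5 = 9. Group A: [19, 11], since 19+11 = 30. Group A: [16, 13], since 16+13 = 29.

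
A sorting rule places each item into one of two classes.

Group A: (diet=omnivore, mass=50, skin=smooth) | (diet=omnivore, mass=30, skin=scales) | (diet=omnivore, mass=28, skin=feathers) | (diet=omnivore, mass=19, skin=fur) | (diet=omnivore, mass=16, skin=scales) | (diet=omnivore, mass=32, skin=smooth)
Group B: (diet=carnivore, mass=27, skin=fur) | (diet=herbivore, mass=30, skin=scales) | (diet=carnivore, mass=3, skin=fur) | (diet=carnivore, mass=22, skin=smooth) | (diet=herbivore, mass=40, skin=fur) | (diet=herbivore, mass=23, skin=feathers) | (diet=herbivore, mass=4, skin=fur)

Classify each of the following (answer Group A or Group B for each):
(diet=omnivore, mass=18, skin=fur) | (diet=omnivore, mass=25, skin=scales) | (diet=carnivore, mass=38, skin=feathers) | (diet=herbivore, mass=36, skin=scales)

Group A, Group A, Group B, Group B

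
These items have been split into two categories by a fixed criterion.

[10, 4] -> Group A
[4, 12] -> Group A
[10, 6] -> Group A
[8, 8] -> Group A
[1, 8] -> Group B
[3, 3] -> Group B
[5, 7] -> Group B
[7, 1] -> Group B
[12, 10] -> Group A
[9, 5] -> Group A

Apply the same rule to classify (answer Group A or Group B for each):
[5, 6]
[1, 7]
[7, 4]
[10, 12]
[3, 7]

Group B, Group B, Group B, Group A, Group B

The rule appears to be: sum ≥ 14.
[5, 6]: 5+6 = 11 — does not fit, so Group B. [1, 7]: 1+7 = 8 — does not fit, so Group B. [7, 4]: 7+4 = 11 — does not fit, so Group B. [10, 12]: 10+12 = 22 — checks out, so Group A. [3, 7]: 3+7 = 10 — does not fit, so Group B.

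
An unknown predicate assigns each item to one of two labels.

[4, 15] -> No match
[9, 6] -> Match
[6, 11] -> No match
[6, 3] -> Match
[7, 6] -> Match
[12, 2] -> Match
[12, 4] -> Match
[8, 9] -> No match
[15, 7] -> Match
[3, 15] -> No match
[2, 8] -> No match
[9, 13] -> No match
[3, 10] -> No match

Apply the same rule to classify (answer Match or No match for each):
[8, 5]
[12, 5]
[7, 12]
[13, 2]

Match, Match, No match, Match

Rule: first > second. This holds for each 'Match' example and fails for each 'No match' one.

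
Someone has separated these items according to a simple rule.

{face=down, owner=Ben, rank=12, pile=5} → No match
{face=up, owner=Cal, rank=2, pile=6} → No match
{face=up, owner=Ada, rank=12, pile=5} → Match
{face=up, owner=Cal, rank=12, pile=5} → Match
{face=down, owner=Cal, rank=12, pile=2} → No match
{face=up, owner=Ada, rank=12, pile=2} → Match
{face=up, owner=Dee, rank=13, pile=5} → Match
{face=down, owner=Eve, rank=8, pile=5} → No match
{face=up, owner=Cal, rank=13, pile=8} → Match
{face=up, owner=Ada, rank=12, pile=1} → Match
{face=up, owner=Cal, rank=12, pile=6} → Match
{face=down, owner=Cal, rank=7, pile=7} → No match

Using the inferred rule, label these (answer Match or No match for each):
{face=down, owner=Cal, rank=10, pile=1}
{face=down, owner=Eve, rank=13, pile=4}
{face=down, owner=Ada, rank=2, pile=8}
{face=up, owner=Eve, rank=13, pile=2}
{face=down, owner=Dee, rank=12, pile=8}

No match, No match, No match, Match, No match

'Match' ⟺ face is up AND rank ≥ 7.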